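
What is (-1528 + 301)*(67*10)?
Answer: -822090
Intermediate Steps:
(-1528 + 301)*(67*10) = -1227*670 = -822090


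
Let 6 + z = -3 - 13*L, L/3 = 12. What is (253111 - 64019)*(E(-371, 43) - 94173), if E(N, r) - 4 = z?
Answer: -17896801432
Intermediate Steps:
L = 36 (L = 3*12 = 36)
z = -477 (z = -6 + (-3 - 13*36) = -6 + (-3 - 468) = -6 - 471 = -477)
E(N, r) = -473 (E(N, r) = 4 - 477 = -473)
(253111 - 64019)*(E(-371, 43) - 94173) = (253111 - 64019)*(-473 - 94173) = 189092*(-94646) = -17896801432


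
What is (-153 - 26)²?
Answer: 32041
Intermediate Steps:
(-153 - 26)² = (-179)² = 32041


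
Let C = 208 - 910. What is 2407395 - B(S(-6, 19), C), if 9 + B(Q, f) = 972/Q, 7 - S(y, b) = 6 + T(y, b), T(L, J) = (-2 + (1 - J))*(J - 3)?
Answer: 257591904/107 ≈ 2.4074e+6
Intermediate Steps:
T(L, J) = (-1 - J)*(-3 + J)
S(y, b) = -2 + b**2 - 2*b (S(y, b) = 7 - (6 + (3 - b**2 + 2*b)) = 7 - (9 - b**2 + 2*b) = 7 + (-9 + b**2 - 2*b) = -2 + b**2 - 2*b)
C = -702
B(Q, f) = -9 + 972/Q
2407395 - B(S(-6, 19), C) = 2407395 - (-9 + 972/(-2 + 19**2 - 2*19)) = 2407395 - (-9 + 972/(-2 + 361 - 38)) = 2407395 - (-9 + 972/321) = 2407395 - (-9 + 972*(1/321)) = 2407395 - (-9 + 324/107) = 2407395 - 1*(-639/107) = 2407395 + 639/107 = 257591904/107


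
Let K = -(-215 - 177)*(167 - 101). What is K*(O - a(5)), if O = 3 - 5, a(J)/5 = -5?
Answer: 595056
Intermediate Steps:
a(J) = -25 (a(J) = 5*(-5) = -25)
O = -2
K = 25872 (K = -(-392)*66 = -1*(-25872) = 25872)
K*(O - a(5)) = 25872*(-2 - 1*(-25)) = 25872*(-2 + 25) = 25872*23 = 595056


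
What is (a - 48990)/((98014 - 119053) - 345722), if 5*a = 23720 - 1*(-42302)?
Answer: 178928/1833805 ≈ 0.097572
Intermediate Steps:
a = 66022/5 (a = (23720 - 1*(-42302))/5 = (23720 + 42302)/5 = (⅕)*66022 = 66022/5 ≈ 13204.)
(a - 48990)/((98014 - 119053) - 345722) = (66022/5 - 48990)/((98014 - 119053) - 345722) = -178928/(5*(-21039 - 345722)) = -178928/5/(-366761) = -178928/5*(-1/366761) = 178928/1833805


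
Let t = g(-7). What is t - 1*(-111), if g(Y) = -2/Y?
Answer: 779/7 ≈ 111.29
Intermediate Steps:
t = 2/7 (t = -2/(-7) = -2*(-1/7) = 2/7 ≈ 0.28571)
t - 1*(-111) = 2/7 - 1*(-111) = 2/7 + 111 = 779/7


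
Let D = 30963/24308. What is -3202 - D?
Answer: -77865179/24308 ≈ -3203.3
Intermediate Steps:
D = 30963/24308 (D = 30963*(1/24308) = 30963/24308 ≈ 1.2738)
-3202 - D = -3202 - 1*30963/24308 = -3202 - 30963/24308 = -77865179/24308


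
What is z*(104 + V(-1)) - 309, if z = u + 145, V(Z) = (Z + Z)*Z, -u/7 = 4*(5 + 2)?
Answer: -5715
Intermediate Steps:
u = -196 (u = -28*(5 + 2) = -28*7 = -7*28 = -196)
V(Z) = 2*Z² (V(Z) = (2*Z)*Z = 2*Z²)
z = -51 (z = -196 + 145 = -51)
z*(104 + V(-1)) - 309 = -51*(104 + 2*(-1)²) - 309 = -51*(104 + 2*1) - 309 = -51*(104 + 2) - 309 = -51*106 - 309 = -5406 - 309 = -5715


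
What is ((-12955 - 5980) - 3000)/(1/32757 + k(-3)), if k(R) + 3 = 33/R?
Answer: 718524795/458597 ≈ 1566.8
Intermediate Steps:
k(R) = -3 + 33/R
((-12955 - 5980) - 3000)/(1/32757 + k(-3)) = ((-12955 - 5980) - 3000)/(1/32757 + (-3 + 33/(-3))) = (-18935 - 3000)/(1/32757 + (-3 + 33*(-⅓))) = -21935/(1/32757 + (-3 - 11)) = -21935/(1/32757 - 14) = -21935/(-458597/32757) = -21935*(-32757/458597) = 718524795/458597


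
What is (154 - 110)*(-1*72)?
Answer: -3168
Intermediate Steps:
(154 - 110)*(-1*72) = 44*(-72) = -3168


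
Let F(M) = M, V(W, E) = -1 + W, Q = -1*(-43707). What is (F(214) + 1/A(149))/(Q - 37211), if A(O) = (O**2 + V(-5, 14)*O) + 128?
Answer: 4587091/139241760 ≈ 0.032943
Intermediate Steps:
Q = 43707
A(O) = 128 + O**2 - 6*O (A(O) = (O**2 + (-1 - 5)*O) + 128 = (O**2 - 6*O) + 128 = 128 + O**2 - 6*O)
(F(214) + 1/A(149))/(Q - 37211) = (214 + 1/(128 + 149**2 - 6*149))/(43707 - 37211) = (214 + 1/(128 + 22201 - 894))/6496 = (214 + 1/21435)*(1/6496) = (4587091/21435)*(1/6496) = 4587091/139241760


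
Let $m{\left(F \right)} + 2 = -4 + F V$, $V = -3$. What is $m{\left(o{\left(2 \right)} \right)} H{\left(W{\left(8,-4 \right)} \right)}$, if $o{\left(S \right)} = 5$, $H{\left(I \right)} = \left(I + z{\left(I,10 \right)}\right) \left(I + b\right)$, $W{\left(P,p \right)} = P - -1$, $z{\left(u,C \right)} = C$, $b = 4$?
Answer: $-5187$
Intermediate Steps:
$W{\left(P,p \right)} = 1 + P$ ($W{\left(P,p \right)} = P + 1 = 1 + P$)
$H{\left(I \right)} = \left(4 + I\right) \left(10 + I\right)$ ($H{\left(I \right)} = \left(I + 10\right) \left(I + 4\right) = \left(10 + I\right) \left(4 + I\right) = \left(4 + I\right) \left(10 + I\right)$)
$m{\left(F \right)} = -6 - 3 F$ ($m{\left(F \right)} = -2 + \left(-4 + F \left(-3\right)\right) = -2 - \left(4 + 3 F\right) = -6 - 3 F$)
$m{\left(o{\left(2 \right)} \right)} H{\left(W{\left(8,-4 \right)} \right)} = \left(-6 - 15\right) \left(40 + \left(1 + 8\right)^{2} + 14 \left(1 + 8\right)\right) = \left(-6 - 15\right) \left(40 + 9^{2} + 14 \cdot 9\right) = - 21 \left(40 + 81 + 126\right) = \left(-21\right) 247 = -5187$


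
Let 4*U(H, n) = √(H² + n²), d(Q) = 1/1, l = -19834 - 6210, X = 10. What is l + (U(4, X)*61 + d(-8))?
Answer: -26043 + 61*√29/2 ≈ -25879.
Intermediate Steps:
l = -26044
d(Q) = 1
U(H, n) = √(H² + n²)/4
l + (U(4, X)*61 + d(-8)) = -26044 + ((√(4² + 10²)/4)*61 + 1) = -26044 + ((√(16 + 100)/4)*61 + 1) = -26044 + ((√116/4)*61 + 1) = -26044 + (((2*√29)/4)*61 + 1) = -26044 + ((√29/2)*61 + 1) = -26044 + (61*√29/2 + 1) = -26044 + (1 + 61*√29/2) = -26043 + 61*√29/2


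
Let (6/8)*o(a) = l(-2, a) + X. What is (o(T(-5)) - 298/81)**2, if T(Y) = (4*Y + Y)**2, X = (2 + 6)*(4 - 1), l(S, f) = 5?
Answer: 8031556/6561 ≈ 1224.1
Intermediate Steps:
X = 24 (X = 8*3 = 24)
T(Y) = 25*Y**2 (T(Y) = (5*Y)**2 = 25*Y**2)
o(a) = 116/3 (o(a) = 4*(5 + 24)/3 = (4/3)*29 = 116/3)
(o(T(-5)) - 298/81)**2 = (116/3 - 298/81)**2 = (2834/81)**2 = 8031556/6561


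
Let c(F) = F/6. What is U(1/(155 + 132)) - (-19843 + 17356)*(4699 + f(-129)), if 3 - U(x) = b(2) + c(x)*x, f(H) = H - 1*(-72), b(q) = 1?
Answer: 5705530620383/494214 ≈ 1.1545e+7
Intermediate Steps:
f(H) = 72 + H (f(H) = H + 72 = 72 + H)
c(F) = F/6 (c(F) = F*(1/6) = F/6)
U(x) = 2 - x**2/6 (U(x) = 3 - (1 + (x/6)*x) = 3 - (1 + x**2/6) = 3 + (-1 - x**2/6) = 2 - x**2/6)
U(1/(155 + 132)) - (-19843 + 17356)*(4699 + f(-129)) = (2 - 1/(6*(155 + 132)**2)) - (-19843 + 17356)*(4699 + (72 - 129)) = (2 - (1/287)**2/6) - (-2487)*(4699 - 57) = (2 - (1/287)**2/6) - (-2487)*4642 = (2 - 1/6*1/82369) - 1*(-11544654) = (2 - 1/494214) + 11544654 = 988427/494214 + 11544654 = 5705530620383/494214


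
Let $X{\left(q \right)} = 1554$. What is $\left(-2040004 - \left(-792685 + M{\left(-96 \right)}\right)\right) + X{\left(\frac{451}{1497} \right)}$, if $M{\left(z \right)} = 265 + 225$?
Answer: $-1246255$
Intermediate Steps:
$M{\left(z \right)} = 490$
$\left(-2040004 - \left(-792685 + M{\left(-96 \right)}\right)\right) + X{\left(\frac{451}{1497} \right)} = \left(-2040004 - -792195\right) + 1554 = \left(-2040004 + \left(\left(-818680 - 490\right) + 1611365\right)\right) + 1554 = \left(-2040004 + \left(-819170 + 1611365\right)\right) + 1554 = \left(-2040004 + 792195\right) + 1554 = -1247809 + 1554 = -1246255$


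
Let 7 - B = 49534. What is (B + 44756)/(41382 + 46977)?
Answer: -4771/88359 ≈ -0.053996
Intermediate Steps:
B = -49527 (B = 7 - 1*49534 = 7 - 49534 = -49527)
(B + 44756)/(41382 + 46977) = (-49527 + 44756)/(41382 + 46977) = -4771/88359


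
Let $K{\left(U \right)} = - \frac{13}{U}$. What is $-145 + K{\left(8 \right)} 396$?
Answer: $- \frac{1577}{2} \approx -788.5$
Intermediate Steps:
$-145 + K{\left(8 \right)} 396 = -145 + - \frac{13}{8} \cdot 396 = -145 + \left(-13\right) \frac{1}{8} \cdot 396 = -145 - \frac{1287}{2} = - \frac{1577}{2}$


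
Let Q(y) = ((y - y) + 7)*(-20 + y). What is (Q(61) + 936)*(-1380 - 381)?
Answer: -2153703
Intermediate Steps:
Q(y) = -140 + 7*y (Q(y) = (0 + 7)*(-20 + y) = 7*(-20 + y) = -140 + 7*y)
(Q(61) + 936)*(-1380 - 381) = ((-140 + 7*61) + 936)*(-1380 - 381) = ((-140 + 427) + 936)*(-1761) = (287 + 936)*(-1761) = 1223*(-1761) = -2153703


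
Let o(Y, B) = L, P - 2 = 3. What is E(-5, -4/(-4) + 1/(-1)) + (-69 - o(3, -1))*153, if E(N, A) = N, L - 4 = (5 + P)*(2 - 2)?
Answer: -11174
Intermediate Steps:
P = 5 (P = 2 + 3 = 5)
L = 4 (L = 4 + (5 + 5)*(2 - 2) = 4 + 10*0 = 4 + 0 = 4)
o(Y, B) = 4
E(-5, -4/(-4) + 1/(-1)) + (-69 - o(3, -1))*153 = -5 + (-69 - 1*4)*153 = -5 + (-69 - 4)*153 = -5 - 73*153 = -5 - 11169 = -11174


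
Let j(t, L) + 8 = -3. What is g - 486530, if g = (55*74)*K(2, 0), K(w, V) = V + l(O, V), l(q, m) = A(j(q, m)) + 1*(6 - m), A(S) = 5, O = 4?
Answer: -441760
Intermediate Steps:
j(t, L) = -11 (j(t, L) = -8 - 3 = -11)
l(q, m) = 11 - m (l(q, m) = 5 + 1*(6 - m) = 5 + (6 - m) = 11 - m)
K(w, V) = 11 (K(w, V) = V + (11 - V) = 11)
g = 44770 (g = (55*74)*11 = 4070*11 = 44770)
g - 486530 = 44770 - 486530 = -441760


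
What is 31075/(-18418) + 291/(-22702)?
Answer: -177706072/104531359 ≈ -1.7000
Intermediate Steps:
31075/(-18418) + 291/(-22702) = 31075*(-1/18418) + 291*(-1/22702) = -31075/18418 - 291/22702 = -177706072/104531359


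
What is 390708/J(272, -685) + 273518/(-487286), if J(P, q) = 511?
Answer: 95123385395/124501573 ≈ 764.03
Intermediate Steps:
390708/J(272, -685) + 273518/(-487286) = 390708/511 + 273518/(-487286) = 390708*(1/511) + 273518*(-1/487286) = 390708/511 - 136759/243643 = 95123385395/124501573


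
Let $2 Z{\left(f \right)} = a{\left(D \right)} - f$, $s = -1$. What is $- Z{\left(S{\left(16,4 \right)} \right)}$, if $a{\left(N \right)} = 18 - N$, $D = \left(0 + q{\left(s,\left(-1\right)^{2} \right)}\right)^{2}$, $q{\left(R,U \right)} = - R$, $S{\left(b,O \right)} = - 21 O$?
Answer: $- \frac{101}{2} \approx -50.5$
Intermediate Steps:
$D = 1$ ($D = \left(0 - -1\right)^{2} = \left(0 + 1\right)^{2} = 1^{2} = 1$)
$Z{\left(f \right)} = \frac{17}{2} - \frac{f}{2}$ ($Z{\left(f \right)} = \frac{\left(18 - 1\right) - f}{2} = \frac{17 - f}{2} = \frac{17}{2} - \frac{f}{2}$)
$- Z{\left(S{\left(16,4 \right)} \right)} = - (\frac{17}{2} - \frac{\left(-21\right) 4}{2}) = - (\frac{17}{2} - -42) = - (\frac{17}{2} + 42) = \left(-1\right) \frac{101}{2} = - \frac{101}{2}$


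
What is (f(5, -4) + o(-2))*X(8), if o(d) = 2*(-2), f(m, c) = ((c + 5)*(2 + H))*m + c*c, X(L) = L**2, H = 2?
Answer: 2048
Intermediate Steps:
f(m, c) = c**2 + m*(20 + 4*c) (f(m, c) = ((c + 5)*(2 + 2))*m + c*c = ((5 + c)*4)*m + c**2 = (20 + 4*c)*m + c**2 = m*(20 + 4*c) + c**2 = c**2 + m*(20 + 4*c))
o(d) = -4
(f(5, -4) + o(-2))*X(8) = (((-4)**2 + 20*5 + 4*(-4)*5) - 4)*8**2 = ((16 + 100 - 80) - 4)*64 = (36 - 4)*64 = 32*64 = 2048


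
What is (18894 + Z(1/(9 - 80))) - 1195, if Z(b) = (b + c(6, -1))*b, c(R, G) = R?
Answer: 89220234/5041 ≈ 17699.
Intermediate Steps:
Z(b) = b*(6 + b) (Z(b) = (b + 6)*b = (6 + b)*b = b*(6 + b))
(18894 + Z(1/(9 - 80))) - 1195 = (18894 + (6 + 1/(9 - 80))/(9 - 80)) - 1195 = (18894 + (6 + 1/(-71))/(-71)) - 1195 = (18894 - (6 - 1/71)/71) - 1195 = (18894 - 1/71*425/71) - 1195 = (18894 - 425/5041) - 1195 = 95244229/5041 - 1195 = 89220234/5041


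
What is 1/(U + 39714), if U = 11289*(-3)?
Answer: 1/5847 ≈ 0.00017103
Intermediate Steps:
U = -33867
1/(U + 39714) = 1/(-33867 + 39714) = 1/5847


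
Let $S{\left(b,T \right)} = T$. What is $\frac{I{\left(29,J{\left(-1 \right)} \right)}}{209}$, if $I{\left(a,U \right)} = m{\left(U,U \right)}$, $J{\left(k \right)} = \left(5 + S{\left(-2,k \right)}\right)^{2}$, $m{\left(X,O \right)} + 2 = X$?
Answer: $\frac{14}{209} \approx 0.066986$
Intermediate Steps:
$m{\left(X,O \right)} = -2 + X$
$J{\left(k \right)} = \left(5 + k\right)^{2}$
$I{\left(a,U \right)} = -2 + U$
$\frac{I{\left(29,J{\left(-1 \right)} \right)}}{209} = \frac{-2 + \left(5 - 1\right)^{2}}{209} = \left(-2 + 4^{2}\right) \frac{1}{209} = \left(-2 + 16\right) \frac{1}{209} = 14 \cdot \frac{1}{209} = \frac{14}{209}$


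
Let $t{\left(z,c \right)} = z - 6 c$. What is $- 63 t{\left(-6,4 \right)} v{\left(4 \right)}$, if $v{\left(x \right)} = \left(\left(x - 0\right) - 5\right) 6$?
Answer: $-11340$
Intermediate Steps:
$v{\left(x \right)} = -30 + 6 x$ ($v{\left(x \right)} = \left(\left(x + 0\right) - 5\right) 6 = \left(x - 5\right) 6 = \left(-5 + x\right) 6 = -30 + 6 x$)
$- 63 t{\left(-6,4 \right)} v{\left(4 \right)} = - 63 \left(-6 - 24\right) \left(-30 + 6 \cdot 4\right) = - 63 \left(-6 - 24\right) \left(-30 + 24\right) = \left(-63\right) \left(-30\right) \left(-6\right) = 1890 \left(-6\right) = -11340$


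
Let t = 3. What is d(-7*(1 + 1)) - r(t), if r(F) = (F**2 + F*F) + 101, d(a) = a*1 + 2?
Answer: -131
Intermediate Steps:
d(a) = 2 + a (d(a) = a + 2 = 2 + a)
r(F) = 101 + 2*F**2 (r(F) = (F**2 + F**2) + 101 = 2*F**2 + 101 = 101 + 2*F**2)
d(-7*(1 + 1)) - r(t) = (2 - 7*(1 + 1)) - (101 + 2*3**2) = (2 - 7*2) - (101 + 2*9) = (2 - 14) - (101 + 18) = -12 - 1*119 = -12 - 119 = -131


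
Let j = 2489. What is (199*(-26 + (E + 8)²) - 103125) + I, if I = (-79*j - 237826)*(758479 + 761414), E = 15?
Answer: -660328156129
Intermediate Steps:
I = -660328153101 (I = (-79*2489 - 237826)*(758479 + 761414) = (-196631 - 237826)*1519893 = -434457*1519893 = -660328153101)
(199*(-26 + (E + 8)²) - 103125) + I = (199*(-26 + (15 + 8)²) - 103125) - 660328153101 = (199*(-26 + 23²) - 103125) - 660328153101 = (199*(-26 + 529) - 103125) - 660328153101 = (199*503 - 103125) - 660328153101 = (100097 - 103125) - 660328153101 = -3028 - 660328153101 = -660328156129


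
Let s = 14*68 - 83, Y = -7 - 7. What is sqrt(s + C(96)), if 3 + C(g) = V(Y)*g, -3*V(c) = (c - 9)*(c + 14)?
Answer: sqrt(866) ≈ 29.428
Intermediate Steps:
Y = -14
s = 869 (s = 952 - 83 = 869)
V(c) = -(-9 + c)*(14 + c)/3 (V(c) = -(c - 9)*(c + 14)/3 = -(-9 + c)*(14 + c)/3)
C(g) = -3 (C(g) = -3 + (42 - 5/3*(-14) - 1/3*(-14)**2)*g = -3 + (42 + 70/3 - 1/3*196)*g = -3 + (42 + 70/3 - 196/3)*g = -3 + 0*g = -3 + 0 = -3)
sqrt(s + C(96)) = sqrt(869 - 3) = sqrt(866)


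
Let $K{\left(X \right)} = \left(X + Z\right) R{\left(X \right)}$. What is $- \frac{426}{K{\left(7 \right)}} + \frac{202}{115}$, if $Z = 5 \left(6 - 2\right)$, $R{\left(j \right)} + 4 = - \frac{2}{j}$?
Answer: $\frac{3377}{621} \approx 5.438$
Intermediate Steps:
$R{\left(j \right)} = -4 - \frac{2}{j}$
$Z = 20$ ($Z = 5 \cdot 4 = 20$)
$K{\left(X \right)} = \left(-4 - \frac{2}{X}\right) \left(20 + X\right)$ ($K{\left(X \right)} = \left(X + 20\right) \left(-4 - \frac{2}{X}\right) = \left(20 + X\right) \left(-4 - \frac{2}{X}\right) = \left(-4 - \frac{2}{X}\right) \left(20 + X\right)$)
$- \frac{426}{K{\left(7 \right)}} + \frac{202}{115} = - \frac{426}{-82 - \frac{40}{7} - 28} + \frac{202}{115} = - \frac{426}{- \frac{810}{7}} + \frac{202}{115} = \left(-426\right) \left(- \frac{7}{810}\right) + \frac{202}{115} = \frac{497}{135} + \frac{202}{115} = \frac{3377}{621}$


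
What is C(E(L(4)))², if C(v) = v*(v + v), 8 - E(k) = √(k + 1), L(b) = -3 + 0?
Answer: 13328 - 7936*I*√2 ≈ 13328.0 - 11223.0*I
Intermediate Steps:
L(b) = -3
E(k) = 8 - √(1 + k) (E(k) = 8 - √(k + 1) = 8 - √(1 + k))
C(v) = 2*v² (C(v) = v*(2*v) = 2*v²)
C(E(L(4)))² = (2*(8 - √(1 - 3))²)² = (2*(8 - √(-2))²)² = (2*(8 - I*√2)²)² = 4*(8 - I*√2)⁴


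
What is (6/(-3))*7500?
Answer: -15000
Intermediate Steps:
(6/(-3))*7500 = (6*(-⅓))*7500 = -2*7500 = -15000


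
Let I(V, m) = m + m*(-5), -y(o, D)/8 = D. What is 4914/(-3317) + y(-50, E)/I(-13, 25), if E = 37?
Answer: 122608/82925 ≈ 1.4785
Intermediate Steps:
y(o, D) = -8*D
I(V, m) = -4*m (I(V, m) = m - 5*m = -4*m)
4914/(-3317) + y(-50, E)/I(-13, 25) = 4914/(-3317) + (-8*37)/((-4*25)) = 4914*(-1/3317) - 296/(-100) = -4914/3317 - 296*(-1/100) = -4914/3317 + 74/25 = 122608/82925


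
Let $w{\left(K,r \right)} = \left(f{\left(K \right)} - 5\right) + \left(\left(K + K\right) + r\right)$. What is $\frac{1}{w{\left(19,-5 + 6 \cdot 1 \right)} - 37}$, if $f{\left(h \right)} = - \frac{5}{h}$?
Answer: $- \frac{19}{62} \approx -0.30645$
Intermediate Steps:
$w{\left(K,r \right)} = -5 + r - \frac{5}{K} + 2 K$ ($w{\left(K,r \right)} = \left(- \frac{5}{K} - 5\right) + \left(\left(K + K\right) + r\right) = \left(- \frac{5}{K} - 5\right) + \left(2 K + r\right) = \left(-5 - \frac{5}{K}\right) + \left(r + 2 K\right) = -5 + r - \frac{5}{K} + 2 K$)
$\frac{1}{w{\left(19,-5 + 6 \cdot 1 \right)} - 37} = \frac{1}{\left(-5 + \left(-5 + 6 \cdot 1\right) - \frac{5}{19} + 2 \cdot 19\right) - 37} = \frac{1}{\left(-5 + \left(-5 + 6\right) - \frac{5}{19} + 38\right) - 37} = \frac{1}{\left(-5 + 1 - \frac{5}{19} + 38\right) - 37} = \frac{1}{\frac{641}{19} - 37} = \frac{1}{- \frac{62}{19}} = - \frac{19}{62}$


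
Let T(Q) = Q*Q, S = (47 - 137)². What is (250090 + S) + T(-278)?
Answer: 335474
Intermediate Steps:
S = 8100 (S = (-90)² = 8100)
T(Q) = Q²
(250090 + S) + T(-278) = (250090 + 8100) + (-278)² = 258190 + 77284 = 335474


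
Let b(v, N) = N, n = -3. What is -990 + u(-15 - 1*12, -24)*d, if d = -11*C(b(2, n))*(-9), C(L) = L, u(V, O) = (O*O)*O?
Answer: 4104738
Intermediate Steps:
u(V, O) = O³ (u(V, O) = O²*O = O³)
d = -297 (d = -11*(-3)*(-9) = 33*(-9) = -297)
-990 + u(-15 - 1*12, -24)*d = -990 + (-24)³*(-297) = -990 - 13824*(-297) = -990 + 4105728 = 4104738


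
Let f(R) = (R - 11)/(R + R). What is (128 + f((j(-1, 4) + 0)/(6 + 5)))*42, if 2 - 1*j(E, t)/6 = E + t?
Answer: 11641/2 ≈ 5820.5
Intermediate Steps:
j(E, t) = 12 - 6*E - 6*t (j(E, t) = 12 - 6*(E + t) = 12 + (-6*E - 6*t) = 12 - 6*E - 6*t)
f(R) = (-11 + R)/(2*R) (f(R) = (-11 + R)/((2*R)) = (-11 + R)*(1/(2*R)) = (-11 + R)/(2*R))
(128 + f((j(-1, 4) + 0)/(6 + 5)))*42 = (128 + (-11 + ((12 - 6*(-1) - 6*4) + 0)/(6 + 5))/(2*((((12 - 6*(-1) - 6*4) + 0)/(6 + 5)))))*42 = (128 + (-11 + ((12 + 6 - 24) + 0)/11)/(2*((((12 + 6 - 24) + 0)/11))))*42 = (128 + (-11 + (-6 + 0)*(1/11))/(2*(((-6 + 0)*(1/11)))))*42 = (128 + (-11 - 6*1/11)/(2*((-6*1/11))))*42 = (128 + (-11 - 6/11)/(2*(-6/11)))*42 = (128 + (1/2)*(-11/6)*(-127/11))*42 = (128 + 127/12)*42 = (1663/12)*42 = 11641/2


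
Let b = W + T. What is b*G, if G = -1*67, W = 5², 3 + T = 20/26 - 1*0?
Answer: -19832/13 ≈ -1525.5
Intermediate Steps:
T = -29/13 (T = -3 + (20/26 - 1*0) = -3 + (20*(1/26) + 0) = -3 + (10/13 + 0) = -3 + 10/13 = -29/13 ≈ -2.2308)
W = 25
b = 296/13 (b = 25 - 29/13 = 296/13 ≈ 22.769)
G = -67
b*G = (296/13)*(-67) = -19832/13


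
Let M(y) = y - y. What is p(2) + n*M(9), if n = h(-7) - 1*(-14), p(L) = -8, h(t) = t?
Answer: -8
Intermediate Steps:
M(y) = 0
n = 7 (n = -7 - 1*(-14) = -7 + 14 = 7)
p(2) + n*M(9) = -8 + 7*0 = -8 + 0 = -8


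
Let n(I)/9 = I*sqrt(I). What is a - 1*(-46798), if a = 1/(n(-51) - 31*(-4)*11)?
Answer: 589899414510/12605227 + 459*I*sqrt(51)/12605227 ≈ 46798.0 + 0.00026004*I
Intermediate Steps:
n(I) = 9*I**(3/2) (n(I) = 9*(I*sqrt(I)) = 9*I**(3/2))
a = 1/(1364 - 459*I*sqrt(51)) (a = 1/(9*(-51)**(3/2) - 31*(-4)*11) = 1/(9*(-51*I*sqrt(51)) + 124*11) = 1/(-459*I*sqrt(51) + 1364) = 1/(1364 - 459*I*sqrt(51)) ≈ 0.00010821 + 0.00026004*I)
a - 1*(-46798) = (1364/12605227 + 459*I*sqrt(51)/12605227) - 1*(-46798) = (1364/12605227 + 459*I*sqrt(51)/12605227) + 46798 = 589899414510/12605227 + 459*I*sqrt(51)/12605227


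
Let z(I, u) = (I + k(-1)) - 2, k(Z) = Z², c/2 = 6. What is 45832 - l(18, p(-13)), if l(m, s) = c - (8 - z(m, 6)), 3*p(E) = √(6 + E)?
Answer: 45811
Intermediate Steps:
p(E) = √(6 + E)/3
c = 12 (c = 2*6 = 12)
z(I, u) = -1 + I (z(I, u) = (I + (-1)²) - 2 = (I + 1) - 2 = (1 + I) - 2 = -1 + I)
l(m, s) = 3 + m (l(m, s) = 12 - (8 - (-1 + m)) = 12 - (8 + (1 - m)) = 12 - (9 - m) = 12 + (-9 + m) = 3 + m)
45832 - l(18, p(-13)) = 45832 - (3 + 18) = 45832 - 1*21 = 45832 - 21 = 45811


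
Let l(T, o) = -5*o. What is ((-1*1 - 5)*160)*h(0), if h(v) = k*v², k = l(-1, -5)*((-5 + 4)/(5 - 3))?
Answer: 0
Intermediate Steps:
k = -25/2 (k = (-5*(-5))*((-5 + 4)/(5 - 3)) = 25*(-1/2) = 25*(-1*½) = 25*(-½) = -25/2 ≈ -12.500)
h(v) = -25*v²/2
((-1*1 - 5)*160)*h(0) = ((-1*1 - 5)*160)*(-25/2*0²) = ((-1 - 5)*160)*(-25/2*0) = -6*160*0 = -960*0 = 0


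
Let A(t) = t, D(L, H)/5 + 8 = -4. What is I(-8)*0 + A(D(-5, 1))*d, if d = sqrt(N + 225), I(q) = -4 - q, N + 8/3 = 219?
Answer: -40*sqrt(993) ≈ -1260.5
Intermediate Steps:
N = 649/3 (N = -8/3 + 219 = 649/3 ≈ 216.33)
D(L, H) = -60 (D(L, H) = -40 + 5*(-4) = -40 - 20 = -60)
d = 2*sqrt(993)/3 (d = sqrt(649/3 + 225) = sqrt(1324/3) = 2*sqrt(993)/3 ≈ 21.008)
I(-8)*0 + A(D(-5, 1))*d = (-4 - 1*(-8))*0 - 40*sqrt(993) = (-4 + 8)*0 - 40*sqrt(993) = 4*0 - 40*sqrt(993) = 0 - 40*sqrt(993) = -40*sqrt(993)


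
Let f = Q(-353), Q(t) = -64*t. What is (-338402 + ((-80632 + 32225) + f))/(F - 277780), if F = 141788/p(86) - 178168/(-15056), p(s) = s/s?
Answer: 97922342/36559239 ≈ 2.6785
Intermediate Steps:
p(s) = 1
f = 22592 (f = -64*(-353) = 22592)
F = 266867287/1882 (F = 141788/1 - 178168/(-15056) = 141788*1 - 178168*(-1/15056) = 141788 + 22271/1882 = 266867287/1882 ≈ 1.4180e+5)
(-338402 + ((-80632 + 32225) + f))/(F - 277780) = (-338402 + ((-80632 + 32225) + 22592))/(266867287/1882 - 277780) = (-338402 + (-48407 + 22592))/(-255914673/1882) = (-338402 - 25815)*(-1882/255914673) = -364217*(-1882/255914673) = 97922342/36559239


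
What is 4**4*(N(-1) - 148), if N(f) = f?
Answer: -38144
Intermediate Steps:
4**4*(N(-1) - 148) = 4**4*(-1 - 148) = 256*(-149) = -38144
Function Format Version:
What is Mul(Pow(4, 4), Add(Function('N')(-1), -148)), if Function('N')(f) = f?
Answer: -38144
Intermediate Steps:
Mul(Pow(4, 4), Add(Function('N')(-1), -148)) = Mul(Pow(4, 4), Add(-1, -148)) = Mul(256, -149) = -38144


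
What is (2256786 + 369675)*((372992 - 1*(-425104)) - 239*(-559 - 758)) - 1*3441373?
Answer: 2922877320626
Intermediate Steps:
(2256786 + 369675)*((372992 - 1*(-425104)) - 239*(-559 - 758)) - 1*3441373 = 2626461*((372992 + 425104) - 239*(-1317)) - 3441373 = 2626461*(798096 + 314763) - 3441373 = 2626461*1112859 - 3441373 = 2922880761999 - 3441373 = 2922877320626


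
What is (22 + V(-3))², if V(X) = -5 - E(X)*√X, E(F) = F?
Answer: 262 + 102*I*√3 ≈ 262.0 + 176.67*I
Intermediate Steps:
V(X) = -5 - X^(3/2) (V(X) = -5 - X*√X = -5 - X^(3/2))
(22 + V(-3))² = (22 + (-5 - (-3)^(3/2)))² = (22 + (-5 - (-3)*I*√3))² = (22 + (-5 + 3*I*√3))² = (17 + 3*I*√3)²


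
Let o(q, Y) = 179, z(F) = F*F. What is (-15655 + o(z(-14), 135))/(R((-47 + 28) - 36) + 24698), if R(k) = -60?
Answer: -7738/12319 ≈ -0.62814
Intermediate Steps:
z(F) = F²
(-15655 + o(z(-14), 135))/(R((-47 + 28) - 36) + 24698) = (-15655 + 179)/(-60 + 24698) = -15476/24638 = -15476*1/24638 = -7738/12319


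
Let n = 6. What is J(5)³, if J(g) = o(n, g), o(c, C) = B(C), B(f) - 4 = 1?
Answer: 125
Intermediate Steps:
B(f) = 5 (B(f) = 4 + 1 = 5)
o(c, C) = 5
J(g) = 5
J(5)³ = 5³ = 125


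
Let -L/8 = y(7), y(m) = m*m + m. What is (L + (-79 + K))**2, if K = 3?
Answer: 274576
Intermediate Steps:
y(m) = m + m**2 (y(m) = m**2 + m = m + m**2)
L = -448 (L = -56*(1 + 7) = -56*8 = -8*56 = -448)
(L + (-79 + K))**2 = (-448 + (-79 + 3))**2 = (-448 - 76)**2 = (-524)**2 = 274576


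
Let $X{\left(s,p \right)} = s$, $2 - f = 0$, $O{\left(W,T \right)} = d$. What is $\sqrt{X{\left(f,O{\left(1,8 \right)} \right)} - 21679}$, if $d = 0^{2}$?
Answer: $i \sqrt{21677} \approx 147.23 i$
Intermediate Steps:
$d = 0$
$O{\left(W,T \right)} = 0$
$f = 2$ ($f = 2 - 0 = 2 + 0 = 2$)
$\sqrt{X{\left(f,O{\left(1,8 \right)} \right)} - 21679} = \sqrt{2 - 21679} = \sqrt{-21677} = i \sqrt{21677}$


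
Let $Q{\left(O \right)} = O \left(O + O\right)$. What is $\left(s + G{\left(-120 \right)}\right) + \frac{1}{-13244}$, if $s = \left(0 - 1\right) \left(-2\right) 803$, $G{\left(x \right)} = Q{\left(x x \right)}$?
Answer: $\frac{5492572949863}{13244} \approx 4.1472 \cdot 10^{8}$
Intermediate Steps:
$Q{\left(O \right)} = 2 O^{2}$ ($Q{\left(O \right)} = O 2 O = 2 O^{2}$)
$G{\left(x \right)} = 2 x^{4}$ ($G{\left(x \right)} = 2 \left(x x\right)^{2} = 2 \left(x^{2}\right)^{2} = 2 x^{4}$)
$s = 1606$ ($s = \left(-1\right) \left(-2\right) 803 = 2 \cdot 803 = 1606$)
$\left(s + G{\left(-120 \right)}\right) + \frac{1}{-13244} = \left(1606 + 2 \left(-120\right)^{4}\right) + \frac{1}{-13244} = \left(1606 + 2 \cdot 207360000\right) - \frac{1}{13244} = \left(1606 + 414720000\right) - \frac{1}{13244} = 414721606 - \frac{1}{13244} = \frac{5492572949863}{13244}$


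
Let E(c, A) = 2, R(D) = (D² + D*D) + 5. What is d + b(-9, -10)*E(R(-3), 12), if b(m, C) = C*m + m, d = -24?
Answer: 138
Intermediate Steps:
R(D) = 5 + 2*D² (R(D) = (D² + D²) + 5 = 2*D² + 5 = 5 + 2*D²)
b(m, C) = m + C*m
d + b(-9, -10)*E(R(-3), 12) = -24 - 9*(1 - 10)*2 = -24 - 9*(-9)*2 = -24 + 81*2 = -24 + 162 = 138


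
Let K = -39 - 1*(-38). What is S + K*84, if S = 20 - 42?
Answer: -106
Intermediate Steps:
S = -22
K = -1 (K = -39 + 38 = -1)
S + K*84 = -22 - 1*84 = -22 - 84 = -106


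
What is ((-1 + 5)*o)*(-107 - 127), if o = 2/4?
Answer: -468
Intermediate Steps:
o = ½ (o = 2*(¼) = ½ ≈ 0.50000)
((-1 + 5)*o)*(-107 - 127) = ((-1 + 5)*(½))*(-107 - 127) = (4*(½))*(-234) = 2*(-234) = -468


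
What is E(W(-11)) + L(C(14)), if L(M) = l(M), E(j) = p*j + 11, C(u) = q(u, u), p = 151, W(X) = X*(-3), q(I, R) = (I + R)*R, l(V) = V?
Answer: 5386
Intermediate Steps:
q(I, R) = R*(I + R)
W(X) = -3*X
C(u) = 2*u² (C(u) = u*(u + u) = u*(2*u) = 2*u²)
E(j) = 11 + 151*j (E(j) = 151*j + 11 = 11 + 151*j)
L(M) = M
E(W(-11)) + L(C(14)) = (11 + 151*(-3*(-11))) + 2*14² = (11 + 151*33) + 2*196 = (11 + 4983) + 392 = 4994 + 392 = 5386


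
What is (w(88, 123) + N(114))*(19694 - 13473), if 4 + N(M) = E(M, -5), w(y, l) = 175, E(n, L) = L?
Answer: 1032686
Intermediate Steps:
N(M) = -9 (N(M) = -4 - 5 = -9)
(w(88, 123) + N(114))*(19694 - 13473) = (175 - 9)*(19694 - 13473) = 166*6221 = 1032686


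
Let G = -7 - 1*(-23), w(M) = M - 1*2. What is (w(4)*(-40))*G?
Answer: -1280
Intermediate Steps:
w(M) = -2 + M (w(M) = M - 2 = -2 + M)
G = 16 (G = -7 + 23 = 16)
(w(4)*(-40))*G = ((-2 + 4)*(-40))*16 = (2*(-40))*16 = -80*16 = -1280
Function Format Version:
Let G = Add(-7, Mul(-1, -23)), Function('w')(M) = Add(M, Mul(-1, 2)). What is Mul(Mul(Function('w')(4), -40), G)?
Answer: -1280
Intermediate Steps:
Function('w')(M) = Add(-2, M) (Function('w')(M) = Add(M, -2) = Add(-2, M))
G = 16 (G = Add(-7, 23) = 16)
Mul(Mul(Function('w')(4), -40), G) = Mul(Mul(Add(-2, 4), -40), 16) = Mul(Mul(2, -40), 16) = Mul(-80, 16) = -1280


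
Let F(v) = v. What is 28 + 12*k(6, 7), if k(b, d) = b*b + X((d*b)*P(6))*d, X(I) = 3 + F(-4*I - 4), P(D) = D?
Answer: -84296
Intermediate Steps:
X(I) = -1 - 4*I (X(I) = 3 + (-4*I - 4) = 3 + (-4 - 4*I) = -1 - 4*I)
k(b, d) = b**2 + d*(-1 - 24*b*d) (k(b, d) = b*b + (-1 - 4*d*b*6)*d = b**2 + (-1 - 4*b*d*6)*d = b**2 + (-1 - 24*b*d)*d = b**2 + d*(-1 - 24*b*d))
28 + 12*k(6, 7) = 28 + 12*(6**2 - 1*7*(1 + 24*6*7)) = 28 + 12*(36 - 1*7*(1 + 1008)) = 28 + 12*(36 - 1*7*1009) = 28 + 12*(36 - 7063) = 28 + 12*(-7027) = 28 - 84324 = -84296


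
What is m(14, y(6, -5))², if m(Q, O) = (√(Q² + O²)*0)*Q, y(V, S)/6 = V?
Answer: 0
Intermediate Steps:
y(V, S) = 6*V
m(Q, O) = 0 (m(Q, O) = (√(O² + Q²)*0)*Q = 0*Q = 0)
m(14, y(6, -5))² = 0² = 0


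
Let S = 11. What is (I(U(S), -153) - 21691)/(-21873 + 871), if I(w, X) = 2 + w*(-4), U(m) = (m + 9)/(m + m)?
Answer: 238619/231022 ≈ 1.0329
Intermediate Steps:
U(m) = (9 + m)/(2*m) (U(m) = (9 + m)/((2*m)) = (9 + m)*(1/(2*m)) = (9 + m)/(2*m))
I(w, X) = 2 - 4*w
(I(U(S), -153) - 21691)/(-21873 + 871) = ((2 - 2*(9 + 11)/11) - 21691)/(-21873 + 871) = ((2 - 2*20/11) - 21691)/(-21002) = ((2 - 4*10/11) - 21691)*(-1/21002) = ((2 - 40/11) - 21691)*(-1/21002) = (-18/11 - 21691)*(-1/21002) = -238619/11*(-1/21002) = 238619/231022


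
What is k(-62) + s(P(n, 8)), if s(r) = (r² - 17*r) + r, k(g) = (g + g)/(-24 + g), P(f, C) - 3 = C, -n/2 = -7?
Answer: -2303/43 ≈ -53.558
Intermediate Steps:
n = 14 (n = -2*(-7) = 14)
P(f, C) = 3 + C
k(g) = 2*g/(-24 + g) (k(g) = (2*g)/(-24 + g) = 2*g/(-24 + g))
s(r) = r² - 16*r
k(-62) + s(P(n, 8)) = 2*(-62)/(-24 - 62) + (3 + 8)*(-16 + (3 + 8)) = 2*(-62)/(-86) + 11*(-16 + 11) = 2*(-62)*(-1/86) + 11*(-5) = 62/43 - 55 = -2303/43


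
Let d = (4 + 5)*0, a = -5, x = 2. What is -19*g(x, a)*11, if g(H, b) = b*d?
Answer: 0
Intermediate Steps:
d = 0 (d = 9*0 = 0)
g(H, b) = 0 (g(H, b) = b*0 = 0)
-19*g(x, a)*11 = -19*0*11 = 0*11 = 0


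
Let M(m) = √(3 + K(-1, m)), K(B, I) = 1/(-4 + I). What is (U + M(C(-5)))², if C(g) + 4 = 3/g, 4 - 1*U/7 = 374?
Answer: 288448424/43 - 10360*√1333/43 ≈ 6.6993e+6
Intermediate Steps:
U = -2590 (U = 28 - 7*374 = 28 - 2618 = -2590)
C(g) = -4 + 3/g
M(m) = √(3 + 1/(-4 + m))
(U + M(C(-5)))² = (-2590 + √((-11 + 3*(-4 + 3/(-5)))/(-4 + (-4 + 3/(-5)))))² = (-2590 + √((-11 + 3*(-4 + 3*(-⅕)))/(-4 + (-4 + 3*(-⅕)))))² = (-2590 + √((-11 + 3*(-4 - ⅗))/(-4 + (-4 - ⅗))))² = (-2590 + √((-11 + 3*(-23/5))/(-4 - 23/5)))² = (-2590 + √((-11 - 69/5)/(-43/5)))² = (-2590 + √(-5/43*(-124/5)))² = (-2590 + √(124/43))² = (-2590 + 2*√1333/43)²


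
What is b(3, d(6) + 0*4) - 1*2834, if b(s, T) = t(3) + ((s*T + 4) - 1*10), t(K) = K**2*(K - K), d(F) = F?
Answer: -2822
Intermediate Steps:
t(K) = 0 (t(K) = K**2*0 = 0)
b(s, T) = -6 + T*s (b(s, T) = 0 + ((s*T + 4) - 1*10) = 0 + ((T*s + 4) - 10) = 0 + ((4 + T*s) - 10) = 0 + (-6 + T*s) = -6 + T*s)
b(3, d(6) + 0*4) - 1*2834 = (-6 + (6 + 0*4)*3) - 1*2834 = (-6 + (6 + 0)*3) - 2834 = (-6 + 6*3) - 2834 = (-6 + 18) - 2834 = 12 - 2834 = -2822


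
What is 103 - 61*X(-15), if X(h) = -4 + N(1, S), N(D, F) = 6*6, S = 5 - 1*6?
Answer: -1849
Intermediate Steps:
S = -1 (S = 5 - 6 = -1)
N(D, F) = 36
X(h) = 32 (X(h) = -4 + 36 = 32)
103 - 61*X(-15) = 103 - 61*32 = 103 - 1952 = -1849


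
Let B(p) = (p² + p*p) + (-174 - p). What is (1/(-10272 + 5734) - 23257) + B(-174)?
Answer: 169244709/4538 ≈ 37295.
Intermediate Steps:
B(p) = -174 - p + 2*p² (B(p) = (p² + p²) + (-174 - p) = 2*p² + (-174 - p) = -174 - p + 2*p²)
(1/(-10272 + 5734) - 23257) + B(-174) = (1/(-10272 + 5734) - 23257) + (-174 - 1*(-174) + 2*(-174)²) = (1/(-4538) - 23257) + (-174 + 174 + 2*30276) = (-1/4538 - 23257) + (-174 + 174 + 60552) = -105540267/4538 + 60552 = 169244709/4538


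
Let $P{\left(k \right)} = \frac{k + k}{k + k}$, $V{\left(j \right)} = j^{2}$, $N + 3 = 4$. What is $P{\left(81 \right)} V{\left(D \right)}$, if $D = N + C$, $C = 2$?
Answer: $9$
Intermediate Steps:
$N = 1$ ($N = -3 + 4 = 1$)
$D = 3$ ($D = 1 + 2 = 3$)
$P{\left(k \right)} = 1$ ($P{\left(k \right)} = \frac{2 k}{2 k} = 2 k \frac{1}{2 k} = 1$)
$P{\left(81 \right)} V{\left(D \right)} = 1 \cdot 3^{2} = 1 \cdot 9 = 9$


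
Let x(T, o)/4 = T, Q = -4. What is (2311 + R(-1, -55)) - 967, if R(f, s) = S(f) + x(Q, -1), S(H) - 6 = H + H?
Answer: 1332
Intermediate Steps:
S(H) = 6 + 2*H (S(H) = 6 + (H + H) = 6 + 2*H)
x(T, o) = 4*T
R(f, s) = -10 + 2*f (R(f, s) = (6 + 2*f) + 4*(-4) = (6 + 2*f) - 16 = -10 + 2*f)
(2311 + R(-1, -55)) - 967 = (2311 + (-10 + 2*(-1))) - 967 = (2311 + (-10 - 2)) - 967 = (2311 - 12) - 967 = 2299 - 967 = 1332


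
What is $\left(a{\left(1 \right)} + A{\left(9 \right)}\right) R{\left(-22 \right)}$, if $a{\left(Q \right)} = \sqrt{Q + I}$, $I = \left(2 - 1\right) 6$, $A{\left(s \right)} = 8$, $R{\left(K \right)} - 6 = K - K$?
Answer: $48 + 6 \sqrt{7} \approx 63.875$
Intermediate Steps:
$R{\left(K \right)} = 6$ ($R{\left(K \right)} = 6 + \left(K - K\right) = 6 + 0 = 6$)
$I = 6$ ($I = 1 \cdot 6 = 6$)
$a{\left(Q \right)} = \sqrt{6 + Q}$ ($a{\left(Q \right)} = \sqrt{Q + 6} = \sqrt{6 + Q}$)
$\left(a{\left(1 \right)} + A{\left(9 \right)}\right) R{\left(-22 \right)} = \left(\sqrt{6 + 1} + 8\right) 6 = \left(\sqrt{7} + 8\right) 6 = \left(8 + \sqrt{7}\right) 6 = 48 + 6 \sqrt{7}$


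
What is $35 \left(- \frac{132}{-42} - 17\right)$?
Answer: $-485$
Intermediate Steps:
$35 \left(- \frac{132}{-42} - 17\right) = 35 \left(\left(-132\right) \left(- \frac{1}{42}\right) - 17\right) = 35 \left(\frac{22}{7} - 17\right) = 35 \left(- \frac{97}{7}\right) = -485$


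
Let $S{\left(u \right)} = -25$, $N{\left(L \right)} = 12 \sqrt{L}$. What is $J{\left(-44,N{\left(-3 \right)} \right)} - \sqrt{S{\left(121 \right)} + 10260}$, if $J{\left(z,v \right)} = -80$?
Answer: $-80 - \sqrt{10235} \approx -181.17$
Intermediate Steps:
$J{\left(-44,N{\left(-3 \right)} \right)} - \sqrt{S{\left(121 \right)} + 10260} = -80 - \sqrt{-25 + 10260} = -80 - \sqrt{10235}$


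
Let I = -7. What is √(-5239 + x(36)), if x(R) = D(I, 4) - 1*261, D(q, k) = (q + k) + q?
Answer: I*√5510 ≈ 74.229*I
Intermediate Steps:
D(q, k) = k + 2*q (D(q, k) = (k + q) + q = k + 2*q)
x(R) = -271 (x(R) = (4 + 2*(-7)) - 1*261 = (4 - 14) - 261 = -10 - 261 = -271)
√(-5239 + x(36)) = √(-5239 - 271) = √(-5510) = I*√5510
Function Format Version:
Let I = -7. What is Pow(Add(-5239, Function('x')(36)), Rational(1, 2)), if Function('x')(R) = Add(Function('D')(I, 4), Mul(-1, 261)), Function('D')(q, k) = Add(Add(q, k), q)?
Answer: Mul(I, Pow(5510, Rational(1, 2))) ≈ Mul(74.229, I)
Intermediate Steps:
Function('D')(q, k) = Add(k, Mul(2, q)) (Function('D')(q, k) = Add(Add(k, q), q) = Add(k, Mul(2, q)))
Function('x')(R) = -271 (Function('x')(R) = Add(Add(4, Mul(2, -7)), Mul(-1, 261)) = Add(Add(4, -14), -261) = Add(-10, -261) = -271)
Pow(Add(-5239, Function('x')(36)), Rational(1, 2)) = Pow(Add(-5239, -271), Rational(1, 2)) = Pow(-5510, Rational(1, 2)) = Mul(I, Pow(5510, Rational(1, 2)))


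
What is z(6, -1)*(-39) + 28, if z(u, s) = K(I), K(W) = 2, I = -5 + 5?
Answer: -50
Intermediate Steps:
I = 0
z(u, s) = 2
z(6, -1)*(-39) + 28 = 2*(-39) + 28 = -78 + 28 = -50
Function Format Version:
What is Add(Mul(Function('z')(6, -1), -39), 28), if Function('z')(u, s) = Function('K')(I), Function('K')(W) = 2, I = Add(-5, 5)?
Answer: -50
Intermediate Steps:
I = 0
Function('z')(u, s) = 2
Add(Mul(Function('z')(6, -1), -39), 28) = Add(Mul(2, -39), 28) = Add(-78, 28) = -50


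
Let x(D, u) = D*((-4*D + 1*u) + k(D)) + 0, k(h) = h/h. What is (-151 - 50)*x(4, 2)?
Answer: 10452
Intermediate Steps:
k(h) = 1
x(D, u) = D*(1 + u - 4*D) (x(D, u) = D*((-4*D + 1*u) + 1) + 0 = D*((-4*D + u) + 1) + 0 = D*((u - 4*D) + 1) + 0 = D*(1 + u - 4*D) + 0 = D*(1 + u - 4*D))
(-151 - 50)*x(4, 2) = (-151 - 50)*(4*(1 + 2 - 4*4)) = -804*(1 + 2 - 16) = -804*(-13) = -201*(-52) = 10452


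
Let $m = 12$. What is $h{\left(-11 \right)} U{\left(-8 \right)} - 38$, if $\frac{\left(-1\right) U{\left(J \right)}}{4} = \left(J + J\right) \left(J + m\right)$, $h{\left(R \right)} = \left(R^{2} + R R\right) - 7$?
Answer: $60122$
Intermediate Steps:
$h{\left(R \right)} = -7 + 2 R^{2}$ ($h{\left(R \right)} = \left(R^{2} + R^{2}\right) - 7 = 2 R^{2} - 7 = -7 + 2 R^{2}$)
$U{\left(J \right)} = - 8 J \left(12 + J\right)$ ($U{\left(J \right)} = - 4 \left(J + J\right) \left(J + 12\right) = - 4 \cdot 2 J \left(12 + J\right) = - 8 J \left(12 + J\right)$)
$h{\left(-11 \right)} U{\left(-8 \right)} - 38 = \left(-7 + 2 \left(-11\right)^{2}\right) \left(\left(-8\right) \left(-8\right) \left(12 - 8\right)\right) - 38 = \left(-7 + 2 \cdot 121\right) \left(\left(-8\right) \left(-8\right) 4\right) - 38 = \left(-7 + 242\right) 256 - 38 = 235 \cdot 256 - 38 = 60160 - 38 = 60122$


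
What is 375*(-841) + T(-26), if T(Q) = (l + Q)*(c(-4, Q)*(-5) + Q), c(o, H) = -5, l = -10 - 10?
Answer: -315329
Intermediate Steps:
l = -20
T(Q) = (-20 + Q)*(25 + Q) (T(Q) = (-20 + Q)*(-5*(-5) + Q) = (-20 + Q)*(25 + Q))
375*(-841) + T(-26) = 375*(-841) + (-500 + (-26)**2 + 5*(-26)) = -315375 + (-500 + 676 - 130) = -315375 + 46 = -315329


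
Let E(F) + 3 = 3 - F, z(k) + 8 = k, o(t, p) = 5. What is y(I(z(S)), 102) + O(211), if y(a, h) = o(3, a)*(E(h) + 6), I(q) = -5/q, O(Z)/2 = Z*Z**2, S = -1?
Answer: 18787382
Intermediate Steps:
O(Z) = 2*Z**3 (O(Z) = 2*(Z*Z**2) = 2*Z**3)
z(k) = -8 + k
E(F) = -F (E(F) = -3 + (3 - F) = -F)
y(a, h) = 30 - 5*h (y(a, h) = 5*(-h + 6) = 5*(6 - h) = 30 - 5*h)
y(I(z(S)), 102) + O(211) = (30 - 5*102) + 2*211**3 = (30 - 510) + 2*9393931 = -480 + 18787862 = 18787382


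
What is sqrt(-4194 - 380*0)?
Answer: 3*I*sqrt(466) ≈ 64.761*I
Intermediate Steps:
sqrt(-4194 - 380*0) = sqrt(-4194 + 0) = sqrt(-4194) = 3*I*sqrt(466)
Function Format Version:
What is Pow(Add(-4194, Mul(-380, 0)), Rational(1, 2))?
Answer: Mul(3, I, Pow(466, Rational(1, 2))) ≈ Mul(64.761, I)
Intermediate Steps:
Pow(Add(-4194, Mul(-380, 0)), Rational(1, 2)) = Pow(Add(-4194, 0), Rational(1, 2)) = Pow(-4194, Rational(1, 2)) = Mul(3, I, Pow(466, Rational(1, 2)))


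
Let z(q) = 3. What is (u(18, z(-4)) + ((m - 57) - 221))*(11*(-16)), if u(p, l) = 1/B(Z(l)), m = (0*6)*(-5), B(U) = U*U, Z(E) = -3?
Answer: 440176/9 ≈ 48908.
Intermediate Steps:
B(U) = U²
m = 0 (m = 0*(-5) = 0)
u(p, l) = ⅑ (u(p, l) = 1/((-3)²) = 1/9 = ⅑)
(u(18, z(-4)) + ((m - 57) - 221))*(11*(-16)) = (⅑ + ((0 - 57) - 221))*(11*(-16)) = (⅑ + (-57 - 221))*(-176) = (⅑ - 278)*(-176) = -2501/9*(-176) = 440176/9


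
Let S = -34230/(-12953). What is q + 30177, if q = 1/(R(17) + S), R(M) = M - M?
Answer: 1032971663/34230 ≈ 30177.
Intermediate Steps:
R(M) = 0
S = 34230/12953 (S = -34230*(-1/12953) = 34230/12953 ≈ 2.6426)
q = 12953/34230 (q = 1/(0 + 34230/12953) = 1/(34230/12953) = 12953/34230 ≈ 0.37841)
q + 30177 = 12953/34230 + 30177 = 1032971663/34230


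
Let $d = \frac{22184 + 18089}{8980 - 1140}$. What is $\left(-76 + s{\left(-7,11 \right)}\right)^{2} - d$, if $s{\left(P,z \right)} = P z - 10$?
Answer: $\frac{208260687}{7840} \approx 26564.0$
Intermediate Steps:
$s{\left(P,z \right)} = -10 + P z$
$d = \frac{40273}{7840} \approx 5.1369$
$\left(-76 + s{\left(-7,11 \right)}\right)^{2} - d = \left(-76 - 87\right)^{2} - \frac{40273}{7840} = \left(-163\right)^{2} - \frac{40273}{7840} = 26569 - \frac{40273}{7840} = \frac{208260687}{7840}$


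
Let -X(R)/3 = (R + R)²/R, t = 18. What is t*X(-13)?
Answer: 2808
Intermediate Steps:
X(R) = -12*R (X(R) = -3*(R + R)²/R = -3*(2*R)²/R = -3*4*R²/R = -12*R)
t*X(-13) = 18*(-12*(-13)) = 18*156 = 2808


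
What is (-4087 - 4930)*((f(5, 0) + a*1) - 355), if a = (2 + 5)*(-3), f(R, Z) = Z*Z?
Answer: 3390392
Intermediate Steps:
f(R, Z) = Z²
a = -21 (a = 7*(-3) = -21)
(-4087 - 4930)*((f(5, 0) + a*1) - 355) = (-4087 - 4930)*((0² - 21*1) - 355) = -9017*((0 - 21) - 355) = -9017*(-21 - 355) = -9017*(-376) = 3390392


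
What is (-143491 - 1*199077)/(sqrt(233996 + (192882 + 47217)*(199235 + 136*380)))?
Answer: -342568*sqrt(60244674581)/60244674581 ≈ -1.3957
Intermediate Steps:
(-143491 - 1*199077)/(sqrt(233996 + (192882 + 47217)*(199235 + 136*380))) = (-143491 - 199077)/(sqrt(233996 + 240099*(199235 + 51680))) = -342568/sqrt(233996 + 240099*250915) = -342568/sqrt(233996 + 60244440585) = -342568*sqrt(60244674581)/60244674581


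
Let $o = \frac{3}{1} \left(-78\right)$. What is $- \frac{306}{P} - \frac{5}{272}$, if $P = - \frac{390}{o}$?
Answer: $- \frac{249721}{1360} \approx -183.62$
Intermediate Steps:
$o = -234$ ($o = 3 \cdot 1 \left(-78\right) = 3 \left(-78\right) = -234$)
$P = \frac{5}{3}$ ($P = - \frac{390}{-234} = \left(-390\right) \left(- \frac{1}{234}\right) = \frac{5}{3} \approx 1.6667$)
$- \frac{306}{P} - \frac{5}{272} = - \frac{306}{\frac{5}{3}} - \frac{5}{272} = \left(-306\right) \frac{3}{5} - \frac{5}{272} = - \frac{918}{5} - \frac{5}{272} = - \frac{249721}{1360}$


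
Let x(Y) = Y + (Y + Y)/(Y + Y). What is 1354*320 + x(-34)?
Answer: 433247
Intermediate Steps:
x(Y) = 1 + Y (x(Y) = Y + (2*Y)/((2*Y)) = Y + (2*Y)*(1/(2*Y)) = Y + 1 = 1 + Y)
1354*320 + x(-34) = 1354*320 + (1 - 34) = 433280 - 33 = 433247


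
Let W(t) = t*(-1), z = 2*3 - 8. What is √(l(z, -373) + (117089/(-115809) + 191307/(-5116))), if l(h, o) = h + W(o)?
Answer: √29187811329794074707/296239422 ≈ 18.237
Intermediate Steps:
z = -2 (z = 6 - 8 = -2)
W(t) = -t
l(h, o) = h - o
√(l(z, -373) + (117089/(-115809) + 191307/(-5116))) = √((-2 - 1*(-373)) + (117089/(-115809) + 191307/(-5116))) = √((-2 + 373) + (117089*(-1/115809) + 191307*(-1/5116))) = √(371 + (-117089/115809 - 191307/5116)) = √(371 - 22754099687/592478844) = √(197055551437/592478844) = √29187811329794074707/296239422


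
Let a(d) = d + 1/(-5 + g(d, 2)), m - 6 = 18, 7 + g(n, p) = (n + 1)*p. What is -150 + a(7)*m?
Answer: 24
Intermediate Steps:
g(n, p) = -7 + p*(1 + n) (g(n, p) = -7 + (n + 1)*p = -7 + (1 + n)*p = -7 + p*(1 + n))
m = 24 (m = 6 + 18 = 24)
a(d) = d + 1/(-10 + 2*d) (a(d) = d + 1/(-5 + (-7 + 2 + d*2)) = d + 1/(-5 + (-7 + 2 + 2*d)) = d + 1/(-5 + (-5 + 2*d)) = d + 1/(-10 + 2*d))
-150 + a(7)*m = -150 + ((½ + 7² - 5*7)/(-5 + 7))*24 = -150 + ((½ + 49 - 35)/2)*24 = -150 + ((½)*(29/2))*24 = -150 + (29/4)*24 = -150 + 174 = 24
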